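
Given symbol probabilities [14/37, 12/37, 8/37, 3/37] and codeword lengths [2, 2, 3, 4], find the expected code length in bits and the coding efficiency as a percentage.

Average length L = Σ p_i × l_i = 2.3784 bits
Entropy H = 1.8290 bits
Efficiency η = H/L × 100% = 76.90%


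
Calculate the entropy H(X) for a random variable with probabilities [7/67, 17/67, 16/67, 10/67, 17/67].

H(X) = -Σ p(x) log₂ p(x)
  -7/67 × log₂(7/67) = 0.3405
  -17/67 × log₂(17/67) = 0.5020
  -16/67 × log₂(16/67) = 0.4934
  -10/67 × log₂(10/67) = 0.4096
  -17/67 × log₂(17/67) = 0.5020
H(X) = 2.2475 bits


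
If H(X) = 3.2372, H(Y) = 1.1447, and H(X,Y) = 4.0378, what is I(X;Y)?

I(X;Y) = H(X) + H(Y) - H(X,Y)
I(X;Y) = 3.2372 + 1.1447 - 4.0378 = 0.3441 bits


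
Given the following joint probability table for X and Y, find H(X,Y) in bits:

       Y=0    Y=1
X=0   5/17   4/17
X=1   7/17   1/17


H(X,Y) = -Σ p(x,y) log₂ p(x,y)
  p(0,0)=5/17: -0.2941 × log₂(0.2941) = 0.5193
  p(0,1)=4/17: -0.2353 × log₂(0.2353) = 0.4912
  p(1,0)=7/17: -0.4118 × log₂(0.4118) = 0.5271
  p(1,1)=1/17: -0.0588 × log₂(0.0588) = 0.2404
H(X,Y) = 1.7780 bits


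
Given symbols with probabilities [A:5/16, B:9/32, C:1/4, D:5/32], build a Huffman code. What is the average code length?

Huffman tree construction:
Combine smallest probabilities repeatedly
Resulting codes:
  A: 11 (length 2)
  B: 10 (length 2)
  C: 01 (length 2)
  D: 00 (length 2)
Average length = Σ p(s) × length(s) = 2.0000 bits


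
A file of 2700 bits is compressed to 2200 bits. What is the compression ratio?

Compression ratio = Original / Compressed
= 2700 / 2200 = 1.23:1


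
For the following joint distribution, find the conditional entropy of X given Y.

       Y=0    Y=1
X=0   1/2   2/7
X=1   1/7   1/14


H(X|Y) = Σ_y p(y) H(X|Y=y)
  p(Y=0) = 9/14, H(X|Y=0) = 0.7642
  p(Y=1) = 5/14, H(X|Y=1) = 0.7219
H(X|Y) = 0.6429×0.7642 + 0.3571×0.7219 = 0.7491 bits


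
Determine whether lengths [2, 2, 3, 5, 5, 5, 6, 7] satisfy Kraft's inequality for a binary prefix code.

Kraft inequality: Σ 2^(-l_i) ≤ 1 for prefix-free code
Calculating: 2^(-2) + 2^(-2) + 2^(-3) + 2^(-5) + 2^(-5) + 2^(-5) + 2^(-6) + 2^(-7)
= 0.25 + 0.25 + 0.125 + 0.03125 + 0.03125 + 0.03125 + 0.015625 + 0.0078125
= 0.7422
Since 0.7422 ≤ 1, prefix-free code exists


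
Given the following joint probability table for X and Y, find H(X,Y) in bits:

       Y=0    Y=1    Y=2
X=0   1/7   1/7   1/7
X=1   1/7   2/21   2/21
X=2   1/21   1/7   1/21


H(X,Y) = -Σ p(x,y) log₂ p(x,y)
  p(0,0)=1/7: -0.1429 × log₂(0.1429) = 0.4011
  p(0,1)=1/7: -0.1429 × log₂(0.1429) = 0.4011
  p(0,2)=1/7: -0.1429 × log₂(0.1429) = 0.4011
  p(1,0)=1/7: -0.1429 × log₂(0.1429) = 0.4011
  p(1,1)=2/21: -0.0952 × log₂(0.0952) = 0.3231
  p(1,2)=2/21: -0.0952 × log₂(0.0952) = 0.3231
  p(2,0)=1/21: -0.0476 × log₂(0.0476) = 0.2092
  p(2,1)=1/7: -0.1429 × log₂(0.1429) = 0.4011
  p(2,2)=1/21: -0.0476 × log₂(0.0476) = 0.2092
H(X,Y) = 3.0697 bits


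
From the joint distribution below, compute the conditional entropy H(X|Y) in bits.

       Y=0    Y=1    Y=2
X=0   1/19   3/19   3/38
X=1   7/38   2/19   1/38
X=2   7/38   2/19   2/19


H(X|Y) = Σ_y p(y) H(X|Y=y)
  p(Y=0) = 8/19, H(X|Y=0) = 1.4186
  p(Y=1) = 7/19, H(X|Y=1) = 1.5567
  p(Y=2) = 4/19, H(X|Y=2) = 1.4056
H(X|Y) = 0.4211×1.4186 + 0.3684×1.5567 + 0.2105×1.4056 = 1.4667 bits


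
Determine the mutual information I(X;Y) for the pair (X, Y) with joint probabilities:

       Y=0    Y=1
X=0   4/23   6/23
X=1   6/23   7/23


H(X) = 0.9877, H(Y) = 0.9877, H(X,Y) = 1.9726
I(X;Y) = H(X) + H(Y) - H(X,Y) = 0.0027 bits


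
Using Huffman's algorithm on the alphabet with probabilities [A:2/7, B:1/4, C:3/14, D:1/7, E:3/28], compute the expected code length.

Huffman tree construction:
Combine smallest probabilities repeatedly
Resulting codes:
  A: 11 (length 2)
  B: 01 (length 2)
  C: 00 (length 2)
  D: 101 (length 3)
  E: 100 (length 3)
Average length = Σ p(s) × length(s) = 2.2500 bits


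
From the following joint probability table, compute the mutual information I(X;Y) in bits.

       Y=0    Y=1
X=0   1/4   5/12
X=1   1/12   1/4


H(X) = 0.9183, H(Y) = 0.9183, H(X,Y) = 1.8250
I(X;Y) = H(X) + H(Y) - H(X,Y) = 0.0116 bits


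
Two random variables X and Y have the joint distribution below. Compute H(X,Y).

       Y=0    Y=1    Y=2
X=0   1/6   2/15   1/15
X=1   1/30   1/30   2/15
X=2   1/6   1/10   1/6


H(X,Y) = -Σ p(x,y) log₂ p(x,y)
  p(0,0)=1/6: -0.1667 × log₂(0.1667) = 0.4308
  p(0,1)=2/15: -0.1333 × log₂(0.1333) = 0.3876
  p(0,2)=1/15: -0.0667 × log₂(0.0667) = 0.2605
  p(1,0)=1/30: -0.0333 × log₂(0.0333) = 0.1636
  p(1,1)=1/30: -0.0333 × log₂(0.0333) = 0.1636
  p(1,2)=2/15: -0.1333 × log₂(0.1333) = 0.3876
  p(2,0)=1/6: -0.1667 × log₂(0.1667) = 0.4308
  p(2,1)=1/10: -0.1000 × log₂(0.1000) = 0.3322
  p(2,2)=1/6: -0.1667 × log₂(0.1667) = 0.4308
H(X,Y) = 2.9874 bits


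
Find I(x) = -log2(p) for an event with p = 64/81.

Information content I(x) = -log₂(p(x))
I = -log₂(64/81) = -log₂(0.7901)
I = 0.3399 bits


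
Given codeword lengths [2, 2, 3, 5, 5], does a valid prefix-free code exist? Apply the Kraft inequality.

Kraft inequality: Σ 2^(-l_i) ≤ 1 for prefix-free code
Calculating: 2^(-2) + 2^(-2) + 2^(-3) + 2^(-5) + 2^(-5)
= 0.25 + 0.25 + 0.125 + 0.03125 + 0.03125
= 0.6875
Since 0.6875 ≤ 1, prefix-free code exists


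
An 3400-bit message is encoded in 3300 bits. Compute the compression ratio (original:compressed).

Compression ratio = Original / Compressed
= 3400 / 3300 = 1.03:1


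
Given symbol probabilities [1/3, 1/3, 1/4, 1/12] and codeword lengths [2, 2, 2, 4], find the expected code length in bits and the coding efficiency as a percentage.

Average length L = Σ p_i × l_i = 2.1667 bits
Entropy H = 1.8554 bits
Efficiency η = H/L × 100% = 85.63%


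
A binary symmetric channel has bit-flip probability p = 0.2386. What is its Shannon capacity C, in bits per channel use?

For BSC with error probability p:
C = 1 - H(p) where H(p) is binary entropy
H(0.2386) = -0.2386 × log₂(0.2386) - 0.7614 × log₂(0.7614)
H(p) = 0.7927
C = 1 - 0.7927 = 0.2073 bits/use


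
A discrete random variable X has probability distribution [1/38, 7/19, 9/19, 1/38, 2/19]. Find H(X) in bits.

H(X) = -Σ p(x) log₂ p(x)
  -1/38 × log₂(1/38) = 0.1381
  -7/19 × log₂(7/19) = 0.5307
  -9/19 × log₂(9/19) = 0.5106
  -1/38 × log₂(1/38) = 0.1381
  -2/19 × log₂(2/19) = 0.3419
H(X) = 1.6595 bits


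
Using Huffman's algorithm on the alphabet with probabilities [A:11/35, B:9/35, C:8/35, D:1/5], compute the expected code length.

Huffman tree construction:
Combine smallest probabilities repeatedly
Resulting codes:
  A: 11 (length 2)
  B: 10 (length 2)
  C: 01 (length 2)
  D: 00 (length 2)
Average length = Σ p(s) × length(s) = 2.0000 bits


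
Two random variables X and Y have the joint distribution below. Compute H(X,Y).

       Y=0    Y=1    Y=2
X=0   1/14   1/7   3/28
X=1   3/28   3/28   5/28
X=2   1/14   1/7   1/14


H(X,Y) = -Σ p(x,y) log₂ p(x,y)
  p(0,0)=1/14: -0.0714 × log₂(0.0714) = 0.2720
  p(0,1)=1/7: -0.1429 × log₂(0.1429) = 0.4011
  p(0,2)=3/28: -0.1071 × log₂(0.1071) = 0.3453
  p(1,0)=3/28: -0.1071 × log₂(0.1071) = 0.3453
  p(1,1)=3/28: -0.1071 × log₂(0.1071) = 0.3453
  p(1,2)=5/28: -0.1786 × log₂(0.1786) = 0.4438
  p(2,0)=1/14: -0.0714 × log₂(0.0714) = 0.2720
  p(2,1)=1/7: -0.1429 × log₂(0.1429) = 0.4011
  p(2,2)=1/14: -0.0714 × log₂(0.0714) = 0.2720
H(X,Y) = 3.0976 bits


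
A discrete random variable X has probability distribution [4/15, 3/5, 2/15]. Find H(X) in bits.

H(X) = -Σ p(x) log₂ p(x)
  -4/15 × log₂(4/15) = 0.5085
  -3/5 × log₂(3/5) = 0.4422
  -2/15 × log₂(2/15) = 0.3876
H(X) = 1.3383 bits


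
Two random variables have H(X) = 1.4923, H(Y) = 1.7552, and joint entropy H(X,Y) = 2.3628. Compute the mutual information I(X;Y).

I(X;Y) = H(X) + H(Y) - H(X,Y)
I(X;Y) = 1.4923 + 1.7552 - 2.3628 = 0.8847 bits


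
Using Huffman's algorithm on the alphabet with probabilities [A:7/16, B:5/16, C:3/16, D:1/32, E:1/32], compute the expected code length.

Huffman tree construction:
Combine smallest probabilities repeatedly
Resulting codes:
  A: 0 (length 1)
  B: 11 (length 2)
  C: 101 (length 3)
  D: 1000 (length 4)
  E: 1001 (length 4)
Average length = Σ p(s) × length(s) = 1.8750 bits


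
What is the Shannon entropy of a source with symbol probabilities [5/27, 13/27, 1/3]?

H(X) = -Σ p(x) log₂ p(x)
  -5/27 × log₂(5/27) = 0.4505
  -13/27 × log₂(13/27) = 0.5077
  -1/3 × log₂(1/3) = 0.5283
H(X) = 1.4866 bits


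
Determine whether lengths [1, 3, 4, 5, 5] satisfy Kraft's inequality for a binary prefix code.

Kraft inequality: Σ 2^(-l_i) ≤ 1 for prefix-free code
Calculating: 2^(-1) + 2^(-3) + 2^(-4) + 2^(-5) + 2^(-5)
= 0.5 + 0.125 + 0.0625 + 0.03125 + 0.03125
= 0.7500
Since 0.7500 ≤ 1, prefix-free code exists


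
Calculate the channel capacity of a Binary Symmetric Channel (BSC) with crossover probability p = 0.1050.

For BSC with error probability p:
C = 1 - H(p) where H(p) is binary entropy
H(0.1050) = -0.1050 × log₂(0.1050) - 0.8950 × log₂(0.8950)
H(p) = 0.4846
C = 1 - 0.4846 = 0.5154 bits/use


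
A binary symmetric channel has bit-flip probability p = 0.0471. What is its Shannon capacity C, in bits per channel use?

For BSC with error probability p:
C = 1 - H(p) where H(p) is binary entropy
H(0.0471) = -0.0471 × log₂(0.0471) - 0.9529 × log₂(0.9529)
H(p) = 0.2739
C = 1 - 0.2739 = 0.7261 bits/use


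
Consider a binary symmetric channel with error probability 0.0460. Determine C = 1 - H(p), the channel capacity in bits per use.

For BSC with error probability p:
C = 1 - H(p) where H(p) is binary entropy
H(0.0460) = -0.0460 × log₂(0.0460) - 0.9540 × log₂(0.9540)
H(p) = 0.2692
C = 1 - 0.2692 = 0.7308 bits/use


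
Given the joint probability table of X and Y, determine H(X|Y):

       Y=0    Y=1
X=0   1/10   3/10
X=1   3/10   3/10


H(X|Y) = Σ_y p(y) H(X|Y=y)
  p(Y=0) = 2/5, H(X|Y=0) = 0.8113
  p(Y=1) = 3/5, H(X|Y=1) = 1.0000
H(X|Y) = 0.4000×0.8113 + 0.6000×1.0000 = 0.9245 bits


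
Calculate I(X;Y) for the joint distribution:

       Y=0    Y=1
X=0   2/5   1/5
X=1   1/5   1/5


H(X) = 0.9710, H(Y) = 0.9710, H(X,Y) = 1.9219
I(X;Y) = H(X) + H(Y) - H(X,Y) = 0.0200 bits


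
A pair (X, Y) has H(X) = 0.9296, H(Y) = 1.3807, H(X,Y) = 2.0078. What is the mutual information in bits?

I(X;Y) = H(X) + H(Y) - H(X,Y)
I(X;Y) = 0.9296 + 1.3807 - 2.0078 = 0.3025 bits


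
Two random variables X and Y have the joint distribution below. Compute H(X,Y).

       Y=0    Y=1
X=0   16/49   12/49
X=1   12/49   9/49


H(X,Y) = -Σ p(x,y) log₂ p(x,y)
  p(0,0)=16/49: -0.3265 × log₂(0.3265) = 0.5273
  p(0,1)=12/49: -0.2449 × log₂(0.2449) = 0.4971
  p(1,0)=12/49: -0.2449 × log₂(0.2449) = 0.4971
  p(1,1)=9/49: -0.1837 × log₂(0.1837) = 0.4490
H(X,Y) = 1.9705 bits


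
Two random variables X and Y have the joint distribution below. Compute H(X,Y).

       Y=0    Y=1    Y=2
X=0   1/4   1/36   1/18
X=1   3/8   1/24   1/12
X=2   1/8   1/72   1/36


H(X,Y) = -Σ p(x,y) log₂ p(x,y)
  p(0,0)=1/4: -0.2500 × log₂(0.2500) = 0.5000
  p(0,1)=1/36: -0.0278 × log₂(0.0278) = 0.1436
  p(0,2)=1/18: -0.0556 × log₂(0.0556) = 0.2317
  p(1,0)=3/8: -0.3750 × log₂(0.3750) = 0.5306
  p(1,1)=1/24: -0.0417 × log₂(0.0417) = 0.1910
  p(1,2)=1/12: -0.0833 × log₂(0.0833) = 0.2987
  p(2,0)=1/8: -0.1250 × log₂(0.1250) = 0.3750
  p(2,1)=1/72: -0.0139 × log₂(0.0139) = 0.0857
  p(2,2)=1/36: -0.0278 × log₂(0.0278) = 0.1436
H(X,Y) = 2.5000 bits


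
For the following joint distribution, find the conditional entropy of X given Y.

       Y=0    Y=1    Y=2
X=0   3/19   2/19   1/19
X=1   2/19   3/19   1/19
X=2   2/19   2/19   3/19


H(X|Y) = Σ_y p(y) H(X|Y=y)
  p(Y=0) = 7/19, H(X|Y=0) = 1.5567
  p(Y=1) = 7/19, H(X|Y=1) = 1.5567
  p(Y=2) = 5/19, H(X|Y=2) = 1.3710
H(X|Y) = 0.3684×1.5567 + 0.3684×1.5567 + 0.2632×1.3710 = 1.5078 bits


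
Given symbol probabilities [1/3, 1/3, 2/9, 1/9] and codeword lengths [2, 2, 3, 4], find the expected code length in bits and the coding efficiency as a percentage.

Average length L = Σ p_i × l_i = 2.4444 bits
Entropy H = 1.8911 bits
Efficiency η = H/L × 100% = 77.36%


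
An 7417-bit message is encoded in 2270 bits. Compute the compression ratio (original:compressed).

Compression ratio = Original / Compressed
= 7417 / 2270 = 3.27:1


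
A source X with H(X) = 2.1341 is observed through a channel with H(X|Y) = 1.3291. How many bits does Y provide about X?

I(X;Y) = H(X) - H(X|Y)
I(X;Y) = 2.1341 - 1.3291 = 0.805 bits


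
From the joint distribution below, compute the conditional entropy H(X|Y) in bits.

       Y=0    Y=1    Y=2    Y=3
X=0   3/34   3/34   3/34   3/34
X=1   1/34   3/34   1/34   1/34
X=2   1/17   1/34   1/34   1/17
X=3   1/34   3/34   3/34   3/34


H(X|Y) = Σ_y p(y) H(X|Y=y)
  p(Y=0) = 7/34, H(X|Y=0) = 1.8424
  p(Y=1) = 5/17, H(X|Y=1) = 1.8955
  p(Y=2) = 4/17, H(X|Y=2) = 1.8113
  p(Y=3) = 9/34, H(X|Y=3) = 1.8911
H(X|Y) = 0.2059×1.8424 + 0.2941×1.8955 + 0.2353×1.8113 + 0.2647×1.8911 = 1.8636 bits


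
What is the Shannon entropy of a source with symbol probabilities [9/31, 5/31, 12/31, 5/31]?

H(X) = -Σ p(x) log₂ p(x)
  -9/31 × log₂(9/31) = 0.5180
  -5/31 × log₂(5/31) = 0.4246
  -12/31 × log₂(12/31) = 0.5300
  -5/31 × log₂(5/31) = 0.4246
H(X) = 1.8972 bits


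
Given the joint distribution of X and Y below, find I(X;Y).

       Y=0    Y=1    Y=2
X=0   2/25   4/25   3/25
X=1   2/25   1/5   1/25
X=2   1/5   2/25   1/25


H(X) = 1.5827, H(Y) = 1.5161, H(X,Y) = 2.9649
I(X;Y) = H(X) + H(Y) - H(X,Y) = 0.1339 bits


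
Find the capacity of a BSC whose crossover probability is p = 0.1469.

For BSC with error probability p:
C = 1 - H(p) where H(p) is binary entropy
H(0.1469) = -0.1469 × log₂(0.1469) - 0.8531 × log₂(0.8531)
H(p) = 0.6020
C = 1 - 0.6020 = 0.3980 bits/use


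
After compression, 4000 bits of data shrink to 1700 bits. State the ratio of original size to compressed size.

Compression ratio = Original / Compressed
= 4000 / 1700 = 2.35:1


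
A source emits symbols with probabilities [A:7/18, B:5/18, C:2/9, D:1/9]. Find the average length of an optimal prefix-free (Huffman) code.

Huffman tree construction:
Combine smallest probabilities repeatedly
Resulting codes:
  A: 0 (length 1)
  B: 10 (length 2)
  C: 111 (length 3)
  D: 110 (length 3)
Average length = Σ p(s) × length(s) = 1.9444 bits


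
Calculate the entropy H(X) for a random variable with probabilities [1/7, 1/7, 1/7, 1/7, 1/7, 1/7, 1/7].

H(X) = -Σ p(x) log₂ p(x)
  -1/7 × log₂(1/7) = 0.4011
  -1/7 × log₂(1/7) = 0.4011
  -1/7 × log₂(1/7) = 0.4011
  -1/7 × log₂(1/7) = 0.4011
  -1/7 × log₂(1/7) = 0.4011
  -1/7 × log₂(1/7) = 0.4011
  -1/7 × log₂(1/7) = 0.4011
H(X) = 2.8074 bits


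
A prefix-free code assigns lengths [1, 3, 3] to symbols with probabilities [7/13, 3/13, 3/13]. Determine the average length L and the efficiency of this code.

Average length L = Σ p_i × l_i = 1.9231 bits
Entropy H = 1.4573 bits
Efficiency η = H/L × 100% = 75.78%


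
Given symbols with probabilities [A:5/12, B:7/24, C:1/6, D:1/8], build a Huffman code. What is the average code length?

Huffman tree construction:
Combine smallest probabilities repeatedly
Resulting codes:
  A: 0 (length 1)
  B: 10 (length 2)
  C: 111 (length 3)
  D: 110 (length 3)
Average length = Σ p(s) × length(s) = 1.8750 bits


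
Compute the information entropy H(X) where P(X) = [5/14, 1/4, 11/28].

H(X) = -Σ p(x) log₂ p(x)
  -5/14 × log₂(5/14) = 0.5305
  -1/4 × log₂(1/4) = 0.5000
  -11/28 × log₂(11/28) = 0.5295
H(X) = 1.5601 bits


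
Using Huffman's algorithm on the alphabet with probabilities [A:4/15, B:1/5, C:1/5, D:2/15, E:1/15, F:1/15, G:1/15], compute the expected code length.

Huffman tree construction:
Combine smallest probabilities repeatedly
Resulting codes:
  A: 10 (length 2)
  B: 111 (length 3)
  C: 00 (length 2)
  D: 011 (length 3)
  E: 1100 (length 4)
  F: 1101 (length 4)
  G: 010 (length 3)
Average length = Σ p(s) × length(s) = 2.6667 bits


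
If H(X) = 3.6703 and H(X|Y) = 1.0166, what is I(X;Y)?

I(X;Y) = H(X) - H(X|Y)
I(X;Y) = 3.6703 - 1.0166 = 2.6537 bits


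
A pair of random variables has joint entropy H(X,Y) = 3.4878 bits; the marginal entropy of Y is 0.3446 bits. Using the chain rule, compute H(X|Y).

Chain rule: H(X,Y) = H(X|Y) + H(Y)
H(X|Y) = H(X,Y) - H(Y) = 3.4878 - 0.3446 = 3.1432 bits


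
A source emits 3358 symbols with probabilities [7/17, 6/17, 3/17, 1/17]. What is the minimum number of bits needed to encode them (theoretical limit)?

Entropy H = 1.7395 bits/symbol
Minimum bits = H × n = 1.7395 × 3358
= 5841.09 bits


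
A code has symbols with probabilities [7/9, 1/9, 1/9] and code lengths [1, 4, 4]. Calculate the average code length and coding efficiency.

Average length L = Σ p_i × l_i = 1.6667 bits
Entropy H = 0.9864 bits
Efficiency η = H/L × 100% = 59.19%


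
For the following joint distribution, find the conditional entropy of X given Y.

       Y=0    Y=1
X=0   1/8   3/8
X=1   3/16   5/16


H(X|Y) = Σ_y p(y) H(X|Y=y)
  p(Y=0) = 5/16, H(X|Y=0) = 0.9710
  p(Y=1) = 11/16, H(X|Y=1) = 0.9940
H(X|Y) = 0.3125×0.9710 + 0.6875×0.9940 = 0.9868 bits


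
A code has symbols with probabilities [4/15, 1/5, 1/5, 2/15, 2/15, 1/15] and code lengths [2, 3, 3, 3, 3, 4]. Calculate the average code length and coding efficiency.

Average length L = Σ p_i × l_i = 2.8000 bits
Entropy H = 2.4729 bits
Efficiency η = H/L × 100% = 88.32%


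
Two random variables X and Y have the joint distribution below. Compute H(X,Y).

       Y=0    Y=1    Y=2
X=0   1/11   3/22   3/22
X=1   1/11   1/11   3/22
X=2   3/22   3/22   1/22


H(X,Y) = -Σ p(x,y) log₂ p(x,y)
  p(0,0)=1/11: -0.0909 × log₂(0.0909) = 0.3145
  p(0,1)=3/22: -0.1364 × log₂(0.1364) = 0.3920
  p(0,2)=3/22: -0.1364 × log₂(0.1364) = 0.3920
  p(1,0)=1/11: -0.0909 × log₂(0.0909) = 0.3145
  p(1,1)=1/11: -0.0909 × log₂(0.0909) = 0.3145
  p(1,2)=3/22: -0.1364 × log₂(0.1364) = 0.3920
  p(2,0)=3/22: -0.1364 × log₂(0.1364) = 0.3920
  p(2,1)=3/22: -0.1364 × log₂(0.1364) = 0.3920
  p(2,2)=1/22: -0.0455 × log₂(0.0455) = 0.2027
H(X,Y) = 3.1060 bits


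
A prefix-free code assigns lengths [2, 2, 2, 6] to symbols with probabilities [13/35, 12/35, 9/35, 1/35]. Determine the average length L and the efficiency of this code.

Average length L = Σ p_i × l_i = 2.1143 bits
Entropy H = 1.7106 bits
Efficiency η = H/L × 100% = 80.91%


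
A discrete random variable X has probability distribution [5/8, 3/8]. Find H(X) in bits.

H(X) = -Σ p(x) log₂ p(x)
  -5/8 × log₂(5/8) = 0.4238
  -3/8 × log₂(3/8) = 0.5306
H(X) = 0.9544 bits


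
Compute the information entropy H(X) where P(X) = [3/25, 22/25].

H(X) = -Σ p(x) log₂ p(x)
  -3/25 × log₂(3/25) = 0.3671
  -22/25 × log₂(22/25) = 0.1623
H(X) = 0.5294 bits


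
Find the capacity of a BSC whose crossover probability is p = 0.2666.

For BSC with error probability p:
C = 1 - H(p) where H(p) is binary entropy
H(0.2666) = -0.2666 × log₂(0.2666) - 0.7334 × log₂(0.7334)
H(p) = 0.8365
C = 1 - 0.8365 = 0.1635 bits/use


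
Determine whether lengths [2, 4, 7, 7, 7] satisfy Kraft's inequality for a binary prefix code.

Kraft inequality: Σ 2^(-l_i) ≤ 1 for prefix-free code
Calculating: 2^(-2) + 2^(-4) + 2^(-7) + 2^(-7) + 2^(-7)
= 0.25 + 0.0625 + 0.0078125 + 0.0078125 + 0.0078125
= 0.3359
Since 0.3359 ≤ 1, prefix-free code exists


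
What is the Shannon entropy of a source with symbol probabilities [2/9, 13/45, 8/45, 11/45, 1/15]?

H(X) = -Σ p(x) log₂ p(x)
  -2/9 × log₂(2/9) = 0.4822
  -13/45 × log₂(13/45) = 0.5175
  -8/45 × log₂(8/45) = 0.4430
  -11/45 × log₂(11/45) = 0.4968
  -1/15 × log₂(1/15) = 0.2605
H(X) = 2.2000 bits


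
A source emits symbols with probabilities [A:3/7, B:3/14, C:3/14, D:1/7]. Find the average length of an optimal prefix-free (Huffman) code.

Huffman tree construction:
Combine smallest probabilities repeatedly
Resulting codes:
  A: 0 (length 1)
  B: 111 (length 3)
  C: 10 (length 2)
  D: 110 (length 3)
Average length = Σ p(s) × length(s) = 1.9286 bits


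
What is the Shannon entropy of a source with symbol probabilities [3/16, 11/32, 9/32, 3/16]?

H(X) = -Σ p(x) log₂ p(x)
  -3/16 × log₂(3/16) = 0.4528
  -11/32 × log₂(11/32) = 0.5296
  -9/32 × log₂(9/32) = 0.5147
  -3/16 × log₂(3/16) = 0.4528
H(X) = 1.9499 bits


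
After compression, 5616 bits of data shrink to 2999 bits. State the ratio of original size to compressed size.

Compression ratio = Original / Compressed
= 5616 / 2999 = 1.87:1


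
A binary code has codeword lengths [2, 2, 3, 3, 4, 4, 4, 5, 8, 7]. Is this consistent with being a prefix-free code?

Kraft inequality: Σ 2^(-l_i) ≤ 1 for prefix-free code
Calculating: 2^(-2) + 2^(-2) + 2^(-3) + 2^(-3) + 2^(-4) + 2^(-4) + 2^(-4) + 2^(-5) + 2^(-8) + 2^(-7)
= 0.25 + 0.25 + 0.125 + 0.125 + 0.0625 + 0.0625 + 0.0625 + 0.03125 + 0.00390625 + 0.0078125
= 0.9805
Since 0.9805 ≤ 1, prefix-free code exists


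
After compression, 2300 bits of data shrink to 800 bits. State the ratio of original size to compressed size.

Compression ratio = Original / Compressed
= 2300 / 800 = 2.88:1


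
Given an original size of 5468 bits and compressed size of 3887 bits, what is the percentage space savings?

Space savings = (1 - Compressed/Original) × 100%
= (1 - 3887/5468) × 100%
= 28.91%


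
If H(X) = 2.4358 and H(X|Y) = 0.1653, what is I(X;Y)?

I(X;Y) = H(X) - H(X|Y)
I(X;Y) = 2.4358 - 0.1653 = 2.2705 bits


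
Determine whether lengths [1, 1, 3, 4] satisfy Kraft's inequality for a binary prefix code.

Kraft inequality: Σ 2^(-l_i) ≤ 1 for prefix-free code
Calculating: 2^(-1) + 2^(-1) + 2^(-3) + 2^(-4)
= 0.5 + 0.5 + 0.125 + 0.0625
= 1.1875
Since 1.1875 > 1, prefix-free code does not exist


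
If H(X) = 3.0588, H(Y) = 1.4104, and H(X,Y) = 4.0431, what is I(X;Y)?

I(X;Y) = H(X) + H(Y) - H(X,Y)
I(X;Y) = 3.0588 + 1.4104 - 4.0431 = 0.4261 bits


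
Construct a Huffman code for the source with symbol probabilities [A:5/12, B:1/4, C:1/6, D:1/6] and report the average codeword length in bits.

Huffman tree construction:
Combine smallest probabilities repeatedly
Resulting codes:
  A: 0 (length 1)
  B: 10 (length 2)
  C: 110 (length 3)
  D: 111 (length 3)
Average length = Σ p(s) × length(s) = 1.9167 bits


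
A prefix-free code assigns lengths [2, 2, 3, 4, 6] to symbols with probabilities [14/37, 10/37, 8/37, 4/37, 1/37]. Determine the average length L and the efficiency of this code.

Average length L = Σ p_i × l_i = 2.5405 bits
Entropy H = 2.0061 bits
Efficiency η = H/L × 100% = 78.97%


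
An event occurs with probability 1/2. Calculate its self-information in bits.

Information content I(x) = -log₂(p(x))
I = -log₂(1/2) = -log₂(0.5000)
I = 1.0000 bits


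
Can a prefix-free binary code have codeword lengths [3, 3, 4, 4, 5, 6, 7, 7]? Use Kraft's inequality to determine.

Kraft inequality: Σ 2^(-l_i) ≤ 1 for prefix-free code
Calculating: 2^(-3) + 2^(-3) + 2^(-4) + 2^(-4) + 2^(-5) + 2^(-6) + 2^(-7) + 2^(-7)
= 0.125 + 0.125 + 0.0625 + 0.0625 + 0.03125 + 0.015625 + 0.0078125 + 0.0078125
= 0.4375
Since 0.4375 ≤ 1, prefix-free code exists


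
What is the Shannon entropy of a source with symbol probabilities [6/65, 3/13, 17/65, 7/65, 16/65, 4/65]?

H(X) = -Σ p(x) log₂ p(x)
  -6/65 × log₂(6/65) = 0.3173
  -3/13 × log₂(3/13) = 0.4882
  -17/65 × log₂(17/65) = 0.5061
  -7/65 × log₂(7/65) = 0.3462
  -16/65 × log₂(16/65) = 0.4978
  -4/65 × log₂(4/65) = 0.2475
H(X) = 2.4031 bits


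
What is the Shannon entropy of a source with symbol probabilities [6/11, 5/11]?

H(X) = -Σ p(x) log₂ p(x)
  -6/11 × log₂(6/11) = 0.4770
  -5/11 × log₂(5/11) = 0.5170
H(X) = 0.9940 bits


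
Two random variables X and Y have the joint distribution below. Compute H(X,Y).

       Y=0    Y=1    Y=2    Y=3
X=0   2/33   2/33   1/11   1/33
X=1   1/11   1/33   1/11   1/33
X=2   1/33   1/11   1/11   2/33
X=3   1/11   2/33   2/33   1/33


H(X,Y) = -Σ p(x,y) log₂ p(x,y)
  p(0,0)=2/33: -0.0606 × log₂(0.0606) = 0.2451
  p(0,1)=2/33: -0.0606 × log₂(0.0606) = 0.2451
  p(0,2)=1/11: -0.0909 × log₂(0.0909) = 0.3145
  p(0,3)=1/33: -0.0303 × log₂(0.0303) = 0.1529
  p(1,0)=1/11: -0.0909 × log₂(0.0909) = 0.3145
  p(1,1)=1/33: -0.0303 × log₂(0.0303) = 0.1529
  p(1,2)=1/11: -0.0909 × log₂(0.0909) = 0.3145
  p(1,3)=1/33: -0.0303 × log₂(0.0303) = 0.1529
  p(2,0)=1/33: -0.0303 × log₂(0.0303) = 0.1529
  p(2,1)=1/11: -0.0909 × log₂(0.0909) = 0.3145
  p(2,2)=1/11: -0.0909 × log₂(0.0909) = 0.3145
  p(2,3)=2/33: -0.0606 × log₂(0.0606) = 0.2451
  p(3,0)=1/11: -0.0909 × log₂(0.0909) = 0.3145
  p(3,1)=2/33: -0.0606 × log₂(0.0606) = 0.2451
  p(3,2)=2/33: -0.0606 × log₂(0.0606) = 0.2451
  p(3,3)=1/33: -0.0303 × log₂(0.0303) = 0.1529
H(X,Y) = 3.8768 bits


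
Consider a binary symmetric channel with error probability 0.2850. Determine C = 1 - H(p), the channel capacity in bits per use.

For BSC with error probability p:
C = 1 - H(p) where H(p) is binary entropy
H(0.2850) = -0.2850 × log₂(0.2850) - 0.7150 × log₂(0.7150)
H(p) = 0.8622
C = 1 - 0.8622 = 0.1378 bits/use


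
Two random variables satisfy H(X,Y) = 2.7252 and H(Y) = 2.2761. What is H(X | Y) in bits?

Chain rule: H(X,Y) = H(X|Y) + H(Y)
H(X|Y) = H(X,Y) - H(Y) = 2.7252 - 2.2761 = 0.4491 bits


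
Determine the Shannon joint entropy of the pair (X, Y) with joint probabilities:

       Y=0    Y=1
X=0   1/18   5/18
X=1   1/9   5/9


H(X,Y) = -Σ p(x,y) log₂ p(x,y)
  p(0,0)=1/18: -0.0556 × log₂(0.0556) = 0.2317
  p(0,1)=5/18: -0.2778 × log₂(0.2778) = 0.5133
  p(1,0)=1/9: -0.1111 × log₂(0.1111) = 0.3522
  p(1,1)=5/9: -0.5556 × log₂(0.5556) = 0.4711
H(X,Y) = 1.5683 bits


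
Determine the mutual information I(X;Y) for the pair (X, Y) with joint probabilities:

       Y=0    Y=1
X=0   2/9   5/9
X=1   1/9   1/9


H(X) = 0.7642, H(Y) = 0.9183, H(X,Y) = 1.6577
I(X;Y) = H(X) + H(Y) - H(X,Y) = 0.0248 bits


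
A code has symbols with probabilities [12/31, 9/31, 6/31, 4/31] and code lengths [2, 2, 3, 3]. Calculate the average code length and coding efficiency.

Average length L = Σ p_i × l_i = 2.3226 bits
Entropy H = 1.8878 bits
Efficiency η = H/L × 100% = 81.28%


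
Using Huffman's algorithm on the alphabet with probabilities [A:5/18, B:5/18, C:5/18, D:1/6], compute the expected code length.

Huffman tree construction:
Combine smallest probabilities repeatedly
Resulting codes:
  A: 01 (length 2)
  B: 10 (length 2)
  C: 11 (length 2)
  D: 00 (length 2)
Average length = Σ p(s) × length(s) = 2.0000 bits


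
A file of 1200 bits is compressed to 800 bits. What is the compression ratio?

Compression ratio = Original / Compressed
= 1200 / 800 = 1.50:1


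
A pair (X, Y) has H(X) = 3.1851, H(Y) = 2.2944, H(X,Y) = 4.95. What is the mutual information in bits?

I(X;Y) = H(X) + H(Y) - H(X,Y)
I(X;Y) = 3.1851 + 2.2944 - 4.95 = 0.5295 bits


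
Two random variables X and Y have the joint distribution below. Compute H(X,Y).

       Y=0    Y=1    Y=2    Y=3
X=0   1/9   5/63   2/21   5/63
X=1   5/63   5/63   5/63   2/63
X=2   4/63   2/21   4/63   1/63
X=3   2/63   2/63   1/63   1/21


H(X,Y) = -Σ p(x,y) log₂ p(x,y)
  p(0,0)=1/9: -0.1111 × log₂(0.1111) = 0.3522
  p(0,1)=5/63: -0.0794 × log₂(0.0794) = 0.2901
  p(0,2)=2/21: -0.0952 × log₂(0.0952) = 0.3231
  p(0,3)=5/63: -0.0794 × log₂(0.0794) = 0.2901
  p(1,0)=5/63: -0.0794 × log₂(0.0794) = 0.2901
  p(1,1)=5/63: -0.0794 × log₂(0.0794) = 0.2901
  p(1,2)=5/63: -0.0794 × log₂(0.0794) = 0.2901
  p(1,3)=2/63: -0.0317 × log₂(0.0317) = 0.1580
  p(2,0)=4/63: -0.0635 × log₂(0.0635) = 0.2525
  p(2,1)=2/21: -0.0952 × log₂(0.0952) = 0.3231
  p(2,2)=4/63: -0.0635 × log₂(0.0635) = 0.2525
  p(2,3)=1/63: -0.0159 × log₂(0.0159) = 0.0949
  p(3,0)=2/63: -0.0317 × log₂(0.0317) = 0.1580
  p(3,1)=2/63: -0.0317 × log₂(0.0317) = 0.1580
  p(3,2)=1/63: -0.0159 × log₂(0.0159) = 0.0949
  p(3,3)=1/21: -0.0476 × log₂(0.0476) = 0.2092
H(X,Y) = 3.8269 bits


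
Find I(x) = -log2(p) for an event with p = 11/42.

Information content I(x) = -log₂(p(x))
I = -log₂(11/42) = -log₂(0.2619)
I = 1.9329 bits


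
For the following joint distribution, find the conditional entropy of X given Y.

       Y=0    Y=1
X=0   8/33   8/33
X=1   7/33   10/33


H(X|Y) = Σ_y p(y) H(X|Y=y)
  p(Y=0) = 5/11, H(X|Y=0) = 0.9968
  p(Y=1) = 6/11, H(X|Y=1) = 0.9911
H(X|Y) = 0.4545×0.9968 + 0.5455×0.9911 = 0.9937 bits


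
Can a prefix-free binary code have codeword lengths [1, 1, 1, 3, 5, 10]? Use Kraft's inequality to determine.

Kraft inequality: Σ 2^(-l_i) ≤ 1 for prefix-free code
Calculating: 2^(-1) + 2^(-1) + 2^(-1) + 2^(-3) + 2^(-5) + 2^(-10)
= 0.5 + 0.5 + 0.5 + 0.125 + 0.03125 + 0.0009765625
= 1.6572
Since 1.6572 > 1, prefix-free code does not exist


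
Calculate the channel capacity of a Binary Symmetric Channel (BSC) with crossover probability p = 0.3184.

For BSC with error probability p:
C = 1 - H(p) where H(p) is binary entropy
H(0.3184) = -0.3184 × log₂(0.3184) - 0.6816 × log₂(0.6816)
H(p) = 0.9026
C = 1 - 0.9026 = 0.0974 bits/use


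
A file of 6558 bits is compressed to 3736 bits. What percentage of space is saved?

Space savings = (1 - Compressed/Original) × 100%
= (1 - 3736/6558) × 100%
= 43.03%


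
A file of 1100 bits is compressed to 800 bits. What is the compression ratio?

Compression ratio = Original / Compressed
= 1100 / 800 = 1.38:1


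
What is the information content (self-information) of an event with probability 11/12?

Information content I(x) = -log₂(p(x))
I = -log₂(11/12) = -log₂(0.9167)
I = 0.1255 bits


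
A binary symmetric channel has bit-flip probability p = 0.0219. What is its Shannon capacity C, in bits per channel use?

For BSC with error probability p:
C = 1 - H(p) where H(p) is binary entropy
H(0.0219) = -0.0219 × log₂(0.0219) - 0.9781 × log₂(0.9781)
H(p) = 0.1520
C = 1 - 0.1520 = 0.8480 bits/use


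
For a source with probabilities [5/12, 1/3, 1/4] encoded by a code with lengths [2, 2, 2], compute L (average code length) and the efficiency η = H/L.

Average length L = Σ p_i × l_i = 2.0000 bits
Entropy H = 1.5546 bits
Efficiency η = H/L × 100% = 77.73%


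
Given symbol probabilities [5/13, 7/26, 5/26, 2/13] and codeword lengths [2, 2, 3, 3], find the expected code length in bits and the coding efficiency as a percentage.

Average length L = Σ p_i × l_i = 2.3462 bits
Entropy H = 1.9127 bits
Efficiency η = H/L × 100% = 81.53%


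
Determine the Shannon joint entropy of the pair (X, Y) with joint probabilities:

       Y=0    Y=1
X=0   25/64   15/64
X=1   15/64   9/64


H(X,Y) = -Σ p(x,y) log₂ p(x,y)
  p(0,0)=25/64: -0.3906 × log₂(0.3906) = 0.5297
  p(0,1)=15/64: -0.2344 × log₂(0.2344) = 0.4906
  p(1,0)=15/64: -0.2344 × log₂(0.2344) = 0.4906
  p(1,1)=9/64: -0.1406 × log₂(0.1406) = 0.3980
H(X,Y) = 1.9089 bits


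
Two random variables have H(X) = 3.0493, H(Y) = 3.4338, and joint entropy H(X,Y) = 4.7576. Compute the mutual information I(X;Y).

I(X;Y) = H(X) + H(Y) - H(X,Y)
I(X;Y) = 3.0493 + 3.4338 - 4.7576 = 1.7255 bits


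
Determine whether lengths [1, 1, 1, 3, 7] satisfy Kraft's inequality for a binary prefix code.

Kraft inequality: Σ 2^(-l_i) ≤ 1 for prefix-free code
Calculating: 2^(-1) + 2^(-1) + 2^(-1) + 2^(-3) + 2^(-7)
= 0.5 + 0.5 + 0.5 + 0.125 + 0.0078125
= 1.6328
Since 1.6328 > 1, prefix-free code does not exist


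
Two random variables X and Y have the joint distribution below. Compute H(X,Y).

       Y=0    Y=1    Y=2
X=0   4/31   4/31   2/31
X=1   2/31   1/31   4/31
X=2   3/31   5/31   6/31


H(X,Y) = -Σ p(x,y) log₂ p(x,y)
  p(0,0)=4/31: -0.1290 × log₂(0.1290) = 0.3812
  p(0,1)=4/31: -0.1290 × log₂(0.1290) = 0.3812
  p(0,2)=2/31: -0.0645 × log₂(0.0645) = 0.2551
  p(1,0)=2/31: -0.0645 × log₂(0.0645) = 0.2551
  p(1,1)=1/31: -0.0323 × log₂(0.0323) = 0.1598
  p(1,2)=4/31: -0.1290 × log₂(0.1290) = 0.3812
  p(2,0)=3/31: -0.0968 × log₂(0.0968) = 0.3261
  p(2,1)=5/31: -0.1613 × log₂(0.1613) = 0.4246
  p(2,2)=6/31: -0.1935 × log₂(0.1935) = 0.4586
H(X,Y) = 3.0228 bits


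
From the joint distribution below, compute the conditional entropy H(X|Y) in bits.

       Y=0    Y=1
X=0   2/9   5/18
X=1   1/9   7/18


H(X|Y) = Σ_y p(y) H(X|Y=y)
  p(Y=0) = 1/3, H(X|Y=0) = 0.9183
  p(Y=1) = 2/3, H(X|Y=1) = 0.9799
H(X|Y) = 0.3333×0.9183 + 0.6667×0.9799 = 0.9593 bits


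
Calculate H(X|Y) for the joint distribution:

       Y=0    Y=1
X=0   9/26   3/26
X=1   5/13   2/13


H(X|Y) = Σ_y p(y) H(X|Y=y)
  p(Y=0) = 19/26, H(X|Y=0) = 0.9980
  p(Y=1) = 7/26, H(X|Y=1) = 0.9852
H(X|Y) = 0.7308×0.9980 + 0.2692×0.9852 = 0.9946 bits


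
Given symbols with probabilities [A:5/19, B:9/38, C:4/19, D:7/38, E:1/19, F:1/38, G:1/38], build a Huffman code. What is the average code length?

Huffman tree construction:
Combine smallest probabilities repeatedly
Resulting codes:
  A: 10 (length 2)
  B: 01 (length 2)
  C: 00 (length 2)
  D: 111 (length 3)
  E: 1100 (length 4)
  F: 11010 (length 5)
  G: 11011 (length 5)
Average length = Σ p(s) × length(s) = 2.4474 bits


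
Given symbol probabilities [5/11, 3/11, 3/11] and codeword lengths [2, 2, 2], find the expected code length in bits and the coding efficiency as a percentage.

Average length L = Σ p_i × l_i = 2.0000 bits
Entropy H = 1.5395 bits
Efficiency η = H/L × 100% = 76.97%


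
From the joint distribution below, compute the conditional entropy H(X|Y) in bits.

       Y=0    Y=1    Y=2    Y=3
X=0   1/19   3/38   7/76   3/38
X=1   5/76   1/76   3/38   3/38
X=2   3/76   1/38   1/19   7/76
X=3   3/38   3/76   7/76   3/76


H(X|Y) = Σ_y p(y) H(X|Y=y)
  p(Y=0) = 9/38, H(X|Y=0) = 1.9547
  p(Y=1) = 3/19, H(X|Y=1) = 1.7296
  p(Y=2) = 6/19, H(X|Y=2) = 1.9678
  p(Y=3) = 11/38, H(X|Y=3) = 1.9401
H(X|Y) = 0.2368×1.9547 + 0.1579×1.7296 + 0.3158×1.9678 + 0.2895×1.9401 = 1.9190 bits


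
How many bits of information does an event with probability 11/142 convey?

Information content I(x) = -log₂(p(x))
I = -log₂(11/142) = -log₂(0.0775)
I = 3.6903 bits


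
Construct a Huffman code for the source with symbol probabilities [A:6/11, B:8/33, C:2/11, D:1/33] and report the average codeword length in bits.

Huffman tree construction:
Combine smallest probabilities repeatedly
Resulting codes:
  A: 1 (length 1)
  B: 01 (length 2)
  C: 001 (length 3)
  D: 000 (length 3)
Average length = Σ p(s) × length(s) = 1.6667 bits


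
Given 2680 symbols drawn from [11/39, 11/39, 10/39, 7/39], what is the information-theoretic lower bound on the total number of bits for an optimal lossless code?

Entropy H = 1.9783 bits/symbol
Minimum bits = H × n = 1.9783 × 2680
= 5301.76 bits


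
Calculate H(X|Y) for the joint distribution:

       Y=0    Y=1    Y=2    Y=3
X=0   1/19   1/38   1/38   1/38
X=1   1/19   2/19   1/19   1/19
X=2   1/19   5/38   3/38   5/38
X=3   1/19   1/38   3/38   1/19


H(X|Y) = Σ_y p(y) H(X|Y=y)
  p(Y=0) = 4/19, H(X|Y=0) = 2.0000
  p(Y=1) = 11/38, H(X|Y=1) = 1.6767
  p(Y=2) = 9/38, H(X|Y=2) = 1.8911
  p(Y=3) = 5/19, H(X|Y=3) = 1.7610
H(X|Y) = 0.2105×2.0000 + 0.2895×1.6767 + 0.2368×1.8911 + 0.2632×1.7610 = 1.8177 bits


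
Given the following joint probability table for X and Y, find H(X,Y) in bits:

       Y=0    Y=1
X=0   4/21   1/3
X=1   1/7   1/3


H(X,Y) = -Σ p(x,y) log₂ p(x,y)
  p(0,0)=4/21: -0.1905 × log₂(0.1905) = 0.4557
  p(0,1)=1/3: -0.3333 × log₂(0.3333) = 0.5283
  p(1,0)=1/7: -0.1429 × log₂(0.1429) = 0.4011
  p(1,1)=1/3: -0.3333 × log₂(0.3333) = 0.5283
H(X,Y) = 1.9134 bits


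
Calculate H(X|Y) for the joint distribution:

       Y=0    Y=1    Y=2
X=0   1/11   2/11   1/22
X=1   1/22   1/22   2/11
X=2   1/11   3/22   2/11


H(X|Y) = Σ_y p(y) H(X|Y=y)
  p(Y=0) = 5/22, H(X|Y=0) = 1.5219
  p(Y=1) = 4/11, H(X|Y=1) = 1.4056
  p(Y=2) = 9/22, H(X|Y=2) = 1.3921
H(X|Y) = 0.2273×1.5219 + 0.3636×1.4056 + 0.4091×1.3921 = 1.4265 bits


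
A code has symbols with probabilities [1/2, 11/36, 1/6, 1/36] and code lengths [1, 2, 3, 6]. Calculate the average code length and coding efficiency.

Average length L = Σ p_i × l_i = 1.7778 bits
Entropy H = 1.5971 bits
Efficiency η = H/L × 100% = 89.84%


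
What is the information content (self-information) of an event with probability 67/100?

Information content I(x) = -log₂(p(x))
I = -log₂(67/100) = -log₂(0.6700)
I = 0.5778 bits


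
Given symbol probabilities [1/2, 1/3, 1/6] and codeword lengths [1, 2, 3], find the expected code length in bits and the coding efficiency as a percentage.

Average length L = Σ p_i × l_i = 1.6667 bits
Entropy H = 1.4591 bits
Efficiency η = H/L × 100% = 87.55%


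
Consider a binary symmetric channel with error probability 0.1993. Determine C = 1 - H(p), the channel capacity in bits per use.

For BSC with error probability p:
C = 1 - H(p) where H(p) is binary entropy
H(0.1993) = -0.1993 × log₂(0.1993) - 0.8007 × log₂(0.8007)
H(p) = 0.7205
C = 1 - 0.7205 = 0.2795 bits/use


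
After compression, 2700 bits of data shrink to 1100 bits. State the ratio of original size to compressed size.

Compression ratio = Original / Compressed
= 2700 / 1100 = 2.45:1


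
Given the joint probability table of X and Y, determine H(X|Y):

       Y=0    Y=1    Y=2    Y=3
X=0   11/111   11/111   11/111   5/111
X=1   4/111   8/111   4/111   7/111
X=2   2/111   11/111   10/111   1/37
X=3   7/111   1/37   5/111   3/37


H(X|Y) = Σ_y p(y) H(X|Y=y)
  p(Y=0) = 8/37, H(X|Y=0) = 1.7639
  p(Y=1) = 11/37, H(X|Y=1) = 1.8667
  p(Y=2) = 10/37, H(X|Y=2) = 1.8775
  p(Y=3) = 8/37, H(X|Y=3) = 1.8956
H(X|Y) = 0.2162×1.7639 + 0.2973×1.8667 + 0.2703×1.8775 + 0.2162×1.8956 = 1.8536 bits


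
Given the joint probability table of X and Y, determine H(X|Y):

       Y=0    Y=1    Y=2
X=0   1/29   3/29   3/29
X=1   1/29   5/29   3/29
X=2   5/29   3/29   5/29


H(X|Y) = Σ_y p(y) H(X|Y=y)
  p(Y=0) = 7/29, H(X|Y=0) = 1.1488
  p(Y=1) = 11/29, H(X|Y=1) = 1.5395
  p(Y=2) = 11/29, H(X|Y=2) = 1.5395
H(X|Y) = 0.2414×1.1488 + 0.3793×1.5395 + 0.3793×1.5395 = 1.4452 bits


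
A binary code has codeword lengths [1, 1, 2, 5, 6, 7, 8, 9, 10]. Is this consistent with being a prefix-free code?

Kraft inequality: Σ 2^(-l_i) ≤ 1 for prefix-free code
Calculating: 2^(-1) + 2^(-1) + 2^(-2) + 2^(-5) + 2^(-6) + 2^(-7) + 2^(-8) + 2^(-9) + 2^(-10)
= 0.5 + 0.5 + 0.25 + 0.03125 + 0.015625 + 0.0078125 + 0.00390625 + 0.001953125 + 0.0009765625
= 1.3115
Since 1.3115 > 1, prefix-free code does not exist


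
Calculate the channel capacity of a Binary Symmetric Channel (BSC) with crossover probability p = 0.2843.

For BSC with error probability p:
C = 1 - H(p) where H(p) is binary entropy
H(0.2843) = -0.2843 × log₂(0.2843) - 0.7157 × log₂(0.7157)
H(p) = 0.8612
C = 1 - 0.8612 = 0.1388 bits/use


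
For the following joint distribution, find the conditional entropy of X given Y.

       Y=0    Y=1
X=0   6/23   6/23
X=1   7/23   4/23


H(X|Y) = Σ_y p(y) H(X|Y=y)
  p(Y=0) = 13/23, H(X|Y=0) = 0.9957
  p(Y=1) = 10/23, H(X|Y=1) = 0.9710
H(X|Y) = 0.5652×0.9957 + 0.4348×0.9710 = 0.9850 bits


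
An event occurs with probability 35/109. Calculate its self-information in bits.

Information content I(x) = -log₂(p(x))
I = -log₂(35/109) = -log₂(0.3211)
I = 1.6389 bits


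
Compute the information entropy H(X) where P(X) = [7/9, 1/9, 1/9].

H(X) = -Σ p(x) log₂ p(x)
  -7/9 × log₂(7/9) = 0.2820
  -1/9 × log₂(1/9) = 0.3522
  -1/9 × log₂(1/9) = 0.3522
H(X) = 0.9864 bits
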